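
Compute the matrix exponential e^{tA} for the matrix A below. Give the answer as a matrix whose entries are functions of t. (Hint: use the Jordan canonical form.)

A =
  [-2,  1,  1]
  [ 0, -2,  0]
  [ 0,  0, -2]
e^{tA} =
  [exp(-2*t), t*exp(-2*t), t*exp(-2*t)]
  [0, exp(-2*t), 0]
  [0, 0, exp(-2*t)]

Strategy: write A = P · J · P⁻¹ where J is a Jordan canonical form, so e^{tA} = P · e^{tJ} · P⁻¹, and e^{tJ} can be computed block-by-block.

A has Jordan form
J =
  [-2,  1,  0]
  [ 0, -2,  0]
  [ 0,  0, -2]
(up to reordering of blocks).

Per-block formulas:
  For a 1×1 block at λ = -2: exp(t · [-2]) = [e^(-2t)].
  For a 2×2 Jordan block J_2(-2): exp(t · J_2(-2)) = e^(-2t)·(I + t·N), where N is the 2×2 nilpotent shift.

After assembling e^{tJ} and conjugating by P, we get:

e^{tA} =
  [exp(-2*t), t*exp(-2*t), t*exp(-2*t)]
  [0, exp(-2*t), 0]
  [0, 0, exp(-2*t)]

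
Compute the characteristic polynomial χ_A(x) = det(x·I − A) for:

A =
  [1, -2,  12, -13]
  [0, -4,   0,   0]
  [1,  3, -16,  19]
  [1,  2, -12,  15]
x^4 + 4*x^3 - 12*x^2 - 32*x + 64

Expanding det(x·I − A) (e.g. by cofactor expansion or by noting that A is similar to its Jordan form J, which has the same characteristic polynomial as A) gives
  χ_A(x) = x^4 + 4*x^3 - 12*x^2 - 32*x + 64
which factors as (x - 2)^2*(x + 4)^2. The eigenvalues (with algebraic multiplicities) are λ = -4 with multiplicity 2, λ = 2 with multiplicity 2.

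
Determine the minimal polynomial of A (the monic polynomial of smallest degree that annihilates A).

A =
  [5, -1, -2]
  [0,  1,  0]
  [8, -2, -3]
x^2 - 2*x + 1

The characteristic polynomial is χ_A(x) = (x - 1)^3, so the eigenvalues are known. The minimal polynomial is
  m_A(x) = Π_λ (x − λ)^{k_λ}
where k_λ is the size of the *largest* Jordan block for λ (equivalently, the smallest k with (A − λI)^k v = 0 for every generalised eigenvector v of λ).

  λ = 1: largest Jordan block has size 2, contributing (x − 1)^2

So m_A(x) = (x - 1)^2 = x^2 - 2*x + 1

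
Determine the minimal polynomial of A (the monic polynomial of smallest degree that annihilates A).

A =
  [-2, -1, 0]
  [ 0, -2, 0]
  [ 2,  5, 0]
x^3 + 4*x^2 + 4*x

The characteristic polynomial is χ_A(x) = x*(x + 2)^2, so the eigenvalues are known. The minimal polynomial is
  m_A(x) = Π_λ (x − λ)^{k_λ}
where k_λ is the size of the *largest* Jordan block for λ (equivalently, the smallest k with (A − λI)^k v = 0 for every generalised eigenvector v of λ).

  λ = -2: largest Jordan block has size 2, contributing (x + 2)^2
  λ = 0: largest Jordan block has size 1, contributing (x − 0)

So m_A(x) = x*(x + 2)^2 = x^3 + 4*x^2 + 4*x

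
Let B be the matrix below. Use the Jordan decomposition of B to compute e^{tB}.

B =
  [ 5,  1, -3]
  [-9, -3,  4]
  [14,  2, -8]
e^{tB} =
  [-t^2*exp(-2*t) + 7*t*exp(-2*t) + exp(-2*t), t*exp(-2*t), t^2*exp(-2*t)/2 - 3*t*exp(-2*t)]
  [t^2*exp(-2*t) - 9*t*exp(-2*t), -t*exp(-2*t) + exp(-2*t), -t^2*exp(-2*t)/2 + 4*t*exp(-2*t)]
  [-2*t^2*exp(-2*t) + 14*t*exp(-2*t), 2*t*exp(-2*t), t^2*exp(-2*t) - 6*t*exp(-2*t) + exp(-2*t)]

Strategy: write B = P · J · P⁻¹ where J is a Jordan canonical form, so e^{tB} = P · e^{tJ} · P⁻¹, and e^{tJ} can be computed block-by-block.

B has Jordan form
J =
  [-2,  1,  0]
  [ 0, -2,  1]
  [ 0,  0, -2]
(up to reordering of blocks).

Per-block formulas:
  For a 3×3 Jordan block J_3(-2): exp(t · J_3(-2)) = e^(-2t)·(I + t·N + (t^2/2)·N^2), where N is the 3×3 nilpotent shift.

After assembling e^{tJ} and conjugating by P, we get:

e^{tB} =
  [-t^2*exp(-2*t) + 7*t*exp(-2*t) + exp(-2*t), t*exp(-2*t), t^2*exp(-2*t)/2 - 3*t*exp(-2*t)]
  [t^2*exp(-2*t) - 9*t*exp(-2*t), -t*exp(-2*t) + exp(-2*t), -t^2*exp(-2*t)/2 + 4*t*exp(-2*t)]
  [-2*t^2*exp(-2*t) + 14*t*exp(-2*t), 2*t*exp(-2*t), t^2*exp(-2*t) - 6*t*exp(-2*t) + exp(-2*t)]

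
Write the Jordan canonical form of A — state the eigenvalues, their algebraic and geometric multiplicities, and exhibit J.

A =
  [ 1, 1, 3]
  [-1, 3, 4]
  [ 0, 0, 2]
J_3(2)

The characteristic polynomial is
  det(x·I − A) = x^3 - 6*x^2 + 12*x - 8 = (x - 2)^3

Eigenvalues and multiplicities (the geometric multiplicity of λ is n − rank(A − λI), which equals the number of Jordan blocks for λ):
  λ = 2: algebraic multiplicity = 3, geometric multiplicity = 1

Determining the block sizes for each eigenvalue:
  λ = 2: one block (gm = 1), so the single block has size am = 3 → block sizes [3]

Assembling the blocks gives a Jordan form
J =
  [2, 1, 0]
  [0, 2, 1]
  [0, 0, 2]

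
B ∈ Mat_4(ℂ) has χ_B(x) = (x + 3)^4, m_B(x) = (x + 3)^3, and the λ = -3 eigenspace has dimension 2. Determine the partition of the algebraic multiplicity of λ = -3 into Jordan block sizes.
Block sizes for λ = -3: [3, 1]

Step 1 — from the characteristic polynomial, algebraic multiplicity of λ = -3 is 4. From dim ker(B − (-3)·I) = 2, there are exactly 2 Jordan blocks for λ = -3.
Step 2 — from the minimal polynomial, the factor (x + 3)^3 tells us the largest block for λ = -3 has size 3.
Step 3 — with total size 4, 2 blocks, and largest block 3, the block sizes (in nonincreasing order) are [3, 1].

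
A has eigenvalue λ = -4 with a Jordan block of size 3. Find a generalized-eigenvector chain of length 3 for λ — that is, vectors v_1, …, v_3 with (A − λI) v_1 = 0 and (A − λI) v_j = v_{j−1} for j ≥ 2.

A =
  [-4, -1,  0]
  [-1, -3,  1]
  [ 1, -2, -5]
A Jordan chain for λ = -4 of length 3:
v_1 = (1, 0, 1)ᵀ
v_2 = (0, -1, 1)ᵀ
v_3 = (1, 0, 0)ᵀ

Let N = A − (-4)·I. We want v_3 with N^3 v_3 = 0 but N^2 v_3 ≠ 0; then v_{j-1} := N · v_j for j = 3, …, 2.

Pick v_3 = (1, 0, 0)ᵀ.
Then v_2 = N · v_3 = (0, -1, 1)ᵀ.
Then v_1 = N · v_2 = (1, 0, 1)ᵀ.

Sanity check: (A − (-4)·I) v_1 = (0, 0, 0)ᵀ = 0. ✓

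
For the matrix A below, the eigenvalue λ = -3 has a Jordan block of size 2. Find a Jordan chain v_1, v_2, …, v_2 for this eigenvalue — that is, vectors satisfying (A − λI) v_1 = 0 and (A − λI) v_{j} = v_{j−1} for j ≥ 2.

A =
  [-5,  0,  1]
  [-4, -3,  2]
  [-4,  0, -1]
A Jordan chain for λ = -3 of length 2:
v_1 = (-2, -4, -4)ᵀ
v_2 = (1, 0, 0)ᵀ

Let N = A − (-3)·I. We want v_2 with N^2 v_2 = 0 but N^1 v_2 ≠ 0; then v_{j-1} := N · v_j for j = 2, …, 2.

Pick v_2 = (1, 0, 0)ᵀ.
Then v_1 = N · v_2 = (-2, -4, -4)ᵀ.

Sanity check: (A − (-3)·I) v_1 = (0, 0, 0)ᵀ = 0. ✓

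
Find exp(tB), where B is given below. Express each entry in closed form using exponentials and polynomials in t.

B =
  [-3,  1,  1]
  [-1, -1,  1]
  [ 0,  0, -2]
e^{tB} =
  [-t*exp(-2*t) + exp(-2*t), t*exp(-2*t), t*exp(-2*t)]
  [-t*exp(-2*t), t*exp(-2*t) + exp(-2*t), t*exp(-2*t)]
  [0, 0, exp(-2*t)]

Strategy: write B = P · J · P⁻¹ where J is a Jordan canonical form, so e^{tB} = P · e^{tJ} · P⁻¹, and e^{tJ} can be computed block-by-block.

B has Jordan form
J =
  [-2,  1,  0]
  [ 0, -2,  0]
  [ 0,  0, -2]
(up to reordering of blocks).

Per-block formulas:
  For a 1×1 block at λ = -2: exp(t · [-2]) = [e^(-2t)].
  For a 2×2 Jordan block J_2(-2): exp(t · J_2(-2)) = e^(-2t)·(I + t·N), where N is the 2×2 nilpotent shift.

After assembling e^{tJ} and conjugating by P, we get:

e^{tB} =
  [-t*exp(-2*t) + exp(-2*t), t*exp(-2*t), t*exp(-2*t)]
  [-t*exp(-2*t), t*exp(-2*t) + exp(-2*t), t*exp(-2*t)]
  [0, 0, exp(-2*t)]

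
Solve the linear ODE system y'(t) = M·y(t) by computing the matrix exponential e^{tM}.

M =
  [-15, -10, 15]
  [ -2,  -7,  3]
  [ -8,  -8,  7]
e^{tM} =
  [-10*t*exp(-5*t) + exp(-5*t), -10*t*exp(-5*t), 15*t*exp(-5*t)]
  [-2*t*exp(-5*t), -2*t*exp(-5*t) + exp(-5*t), 3*t*exp(-5*t)]
  [-8*t*exp(-5*t), -8*t*exp(-5*t), 12*t*exp(-5*t) + exp(-5*t)]

Strategy: write M = P · J · P⁻¹ where J is a Jordan canonical form, so e^{tM} = P · e^{tJ} · P⁻¹, and e^{tJ} can be computed block-by-block.

M has Jordan form
J =
  [-5,  1,  0]
  [ 0, -5,  0]
  [ 0,  0, -5]
(up to reordering of blocks).

Per-block formulas:
  For a 2×2 Jordan block J_2(-5): exp(t · J_2(-5)) = e^(-5t)·(I + t·N), where N is the 2×2 nilpotent shift.
  For a 1×1 block at λ = -5: exp(t · [-5]) = [e^(-5t)].

After assembling e^{tJ} and conjugating by P, we get:

e^{tM} =
  [-10*t*exp(-5*t) + exp(-5*t), -10*t*exp(-5*t), 15*t*exp(-5*t)]
  [-2*t*exp(-5*t), -2*t*exp(-5*t) + exp(-5*t), 3*t*exp(-5*t)]
  [-8*t*exp(-5*t), -8*t*exp(-5*t), 12*t*exp(-5*t) + exp(-5*t)]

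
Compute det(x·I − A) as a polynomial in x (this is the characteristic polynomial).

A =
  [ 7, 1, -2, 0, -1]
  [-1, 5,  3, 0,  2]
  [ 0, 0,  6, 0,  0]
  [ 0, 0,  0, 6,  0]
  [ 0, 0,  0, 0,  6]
x^5 - 30*x^4 + 360*x^3 - 2160*x^2 + 6480*x - 7776

Expanding det(x·I − A) (e.g. by cofactor expansion or by noting that A is similar to its Jordan form J, which has the same characteristic polynomial as A) gives
  χ_A(x) = x^5 - 30*x^4 + 360*x^3 - 2160*x^2 + 6480*x - 7776
which factors as (x - 6)^5. The eigenvalues (with algebraic multiplicities) are λ = 6 with multiplicity 5.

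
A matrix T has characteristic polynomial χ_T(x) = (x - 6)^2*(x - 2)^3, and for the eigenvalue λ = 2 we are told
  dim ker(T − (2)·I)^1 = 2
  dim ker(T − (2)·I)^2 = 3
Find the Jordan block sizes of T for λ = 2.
Block sizes for λ = 2: [2, 1]

From the dimensions of kernels of powers, the number of Jordan blocks of size at least j is d_j − d_{j−1} where d_j = dim ker(N^j) (with d_0 = 0). Computing the differences gives [2, 1].
The number of blocks of size exactly k is (#blocks of size ≥ k) − (#blocks of size ≥ k + 1), so the partition is: 1 block(s) of size 1, 1 block(s) of size 2.
In nonincreasing order the block sizes are [2, 1].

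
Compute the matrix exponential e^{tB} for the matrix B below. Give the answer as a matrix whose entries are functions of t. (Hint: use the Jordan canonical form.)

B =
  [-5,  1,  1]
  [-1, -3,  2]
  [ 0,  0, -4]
e^{tB} =
  [-t*exp(-4*t) + exp(-4*t), t*exp(-4*t), t^2*exp(-4*t)/2 + t*exp(-4*t)]
  [-t*exp(-4*t), t*exp(-4*t) + exp(-4*t), t^2*exp(-4*t)/2 + 2*t*exp(-4*t)]
  [0, 0, exp(-4*t)]

Strategy: write B = P · J · P⁻¹ where J is a Jordan canonical form, so e^{tB} = P · e^{tJ} · P⁻¹, and e^{tJ} can be computed block-by-block.

B has Jordan form
J =
  [-4,  1,  0]
  [ 0, -4,  1]
  [ 0,  0, -4]
(up to reordering of blocks).

Per-block formulas:
  For a 3×3 Jordan block J_3(-4): exp(t · J_3(-4)) = e^(-4t)·(I + t·N + (t^2/2)·N^2), where N is the 3×3 nilpotent shift.

After assembling e^{tJ} and conjugating by P, we get:

e^{tB} =
  [-t*exp(-4*t) + exp(-4*t), t*exp(-4*t), t^2*exp(-4*t)/2 + t*exp(-4*t)]
  [-t*exp(-4*t), t*exp(-4*t) + exp(-4*t), t^2*exp(-4*t)/2 + 2*t*exp(-4*t)]
  [0, 0, exp(-4*t)]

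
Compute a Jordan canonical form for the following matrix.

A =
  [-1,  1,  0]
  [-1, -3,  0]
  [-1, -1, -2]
J_2(-2) ⊕ J_1(-2)

The characteristic polynomial is
  det(x·I − A) = x^3 + 6*x^2 + 12*x + 8 = (x + 2)^3

Eigenvalues and multiplicities (the geometric multiplicity of λ is n − rank(A − λI), which equals the number of Jordan blocks for λ):
  λ = -2: algebraic multiplicity = 3, geometric multiplicity = 2

Determining the block sizes for each eigenvalue:
  λ = -2: 2 blocks summing to 3 forces exactly one block of size 2 and the rest size 1 → block sizes [2, 1]

Assembling the blocks gives a Jordan form
J =
  [-2,  1,  0]
  [ 0, -2,  0]
  [ 0,  0, -2]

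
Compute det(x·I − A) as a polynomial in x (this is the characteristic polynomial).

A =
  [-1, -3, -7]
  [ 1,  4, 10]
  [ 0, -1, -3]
x^3

Expanding det(x·I − A) (e.g. by cofactor expansion or by noting that A is similar to its Jordan form J, which has the same characteristic polynomial as A) gives
  χ_A(x) = x^3
which factors as x^3. The eigenvalues (with algebraic multiplicities) are λ = 0 with multiplicity 3.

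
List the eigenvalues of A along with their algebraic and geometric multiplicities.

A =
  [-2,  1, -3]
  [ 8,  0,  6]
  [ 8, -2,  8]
λ = 2: alg = 3, geom = 2

Step 1 — factor the characteristic polynomial to read off the algebraic multiplicities:
  χ_A(x) = (x - 2)^3

Step 2 — compute geometric multiplicities via the rank-nullity identity g(λ) = n − rank(A − λI):
  rank(A − (2)·I) = 1, so dim ker(A − (2)·I) = n − 1 = 2

Summary:
  λ = 2: algebraic multiplicity = 3, geometric multiplicity = 2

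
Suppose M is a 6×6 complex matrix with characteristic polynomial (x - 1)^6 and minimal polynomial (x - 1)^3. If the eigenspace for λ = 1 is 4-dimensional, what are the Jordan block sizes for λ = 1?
Block sizes for λ = 1: [3, 1, 1, 1]

Step 1 — from the characteristic polynomial, algebraic multiplicity of λ = 1 is 6. From dim ker(M − (1)·I) = 4, there are exactly 4 Jordan blocks for λ = 1.
Step 2 — from the minimal polynomial, the factor (x − 1)^3 tells us the largest block for λ = 1 has size 3.
Step 3 — with total size 6, 4 blocks, and largest block 3, the block sizes (in nonincreasing order) are [3, 1, 1, 1].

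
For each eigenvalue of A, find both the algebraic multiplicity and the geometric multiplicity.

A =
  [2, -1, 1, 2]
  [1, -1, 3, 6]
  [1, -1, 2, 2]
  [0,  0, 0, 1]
λ = 1: alg = 4, geom = 2

Step 1 — factor the characteristic polynomial to read off the algebraic multiplicities:
  χ_A(x) = (x - 1)^4

Step 2 — compute geometric multiplicities via the rank-nullity identity g(λ) = n − rank(A − λI):
  rank(A − (1)·I) = 2, so dim ker(A − (1)·I) = n − 2 = 2

Summary:
  λ = 1: algebraic multiplicity = 4, geometric multiplicity = 2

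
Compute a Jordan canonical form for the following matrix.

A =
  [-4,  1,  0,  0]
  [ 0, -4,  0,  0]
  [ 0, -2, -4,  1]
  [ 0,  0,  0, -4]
J_2(-4) ⊕ J_2(-4)

The characteristic polynomial is
  det(x·I − A) = x^4 + 16*x^3 + 96*x^2 + 256*x + 256 = (x + 4)^4

Eigenvalues and multiplicities (the geometric multiplicity of λ is n − rank(A − λI), which equals the number of Jordan blocks for λ):
  λ = -4: algebraic multiplicity = 4, geometric multiplicity = 2

Determining the block sizes for each eigenvalue:
  λ = -4: with am = 4 and gm = 2, the partition is not yet determined (e.g. several partitions of 4 into 2 parts exist). Let N = A − (-4)·I. Computing rank(N^1) = 2, rank(N^2) = 0; the number of blocks of size ≥ j is rank(N^{j−1}) − rank(N^j), giving [2, 2]. So we have 2 block(s) of size 2 → block sizes [2, 2]

Assembling the blocks gives a Jordan form
J =
  [-4,  1,  0,  0]
  [ 0, -4,  0,  0]
  [ 0,  0, -4,  1]
  [ 0,  0,  0, -4]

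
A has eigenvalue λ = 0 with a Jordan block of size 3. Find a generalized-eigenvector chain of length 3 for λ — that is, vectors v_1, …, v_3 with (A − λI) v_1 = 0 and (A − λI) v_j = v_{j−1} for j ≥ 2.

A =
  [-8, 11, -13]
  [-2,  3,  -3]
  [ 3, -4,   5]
A Jordan chain for λ = 0 of length 3:
v_1 = (3, 1, -1)ᵀ
v_2 = (-8, -2, 3)ᵀ
v_3 = (1, 0, 0)ᵀ

Let N = A − (0)·I. We want v_3 with N^3 v_3 = 0 but N^2 v_3 ≠ 0; then v_{j-1} := N · v_j for j = 3, …, 2.

Pick v_3 = (1, 0, 0)ᵀ.
Then v_2 = N · v_3 = (-8, -2, 3)ᵀ.
Then v_1 = N · v_2 = (3, 1, -1)ᵀ.

Sanity check: (A − (0)·I) v_1 = (0, 0, 0)ᵀ = 0. ✓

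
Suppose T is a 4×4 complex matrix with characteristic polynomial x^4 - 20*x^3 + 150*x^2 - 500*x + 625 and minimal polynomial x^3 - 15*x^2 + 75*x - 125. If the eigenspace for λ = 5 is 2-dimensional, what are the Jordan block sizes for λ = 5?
Block sizes for λ = 5: [3, 1]

Step 1 — from the characteristic polynomial, algebraic multiplicity of λ = 5 is 4. From dim ker(T − (5)·I) = 2, there are exactly 2 Jordan blocks for λ = 5.
Step 2 — from the minimal polynomial, the factor (x − 5)^3 tells us the largest block for λ = 5 has size 3.
Step 3 — with total size 4, 2 blocks, and largest block 3, the block sizes (in nonincreasing order) are [3, 1].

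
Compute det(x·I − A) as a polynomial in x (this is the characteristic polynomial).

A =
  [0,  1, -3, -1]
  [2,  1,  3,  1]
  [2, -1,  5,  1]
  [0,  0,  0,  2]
x^4 - 8*x^3 + 24*x^2 - 32*x + 16

Expanding det(x·I − A) (e.g. by cofactor expansion or by noting that A is similar to its Jordan form J, which has the same characteristic polynomial as A) gives
  χ_A(x) = x^4 - 8*x^3 + 24*x^2 - 32*x + 16
which factors as (x - 2)^4. The eigenvalues (with algebraic multiplicities) are λ = 2 with multiplicity 4.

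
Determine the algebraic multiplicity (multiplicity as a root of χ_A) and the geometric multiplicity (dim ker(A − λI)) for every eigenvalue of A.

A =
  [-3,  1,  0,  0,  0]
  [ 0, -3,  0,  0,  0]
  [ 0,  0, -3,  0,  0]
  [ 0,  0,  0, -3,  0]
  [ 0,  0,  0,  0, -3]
λ = -3: alg = 5, geom = 4

Step 1 — factor the characteristic polynomial to read off the algebraic multiplicities:
  χ_A(x) = (x + 3)^5

Step 2 — compute geometric multiplicities via the rank-nullity identity g(λ) = n − rank(A − λI):
  rank(A − (-3)·I) = 1, so dim ker(A − (-3)·I) = n − 1 = 4

Summary:
  λ = -3: algebraic multiplicity = 5, geometric multiplicity = 4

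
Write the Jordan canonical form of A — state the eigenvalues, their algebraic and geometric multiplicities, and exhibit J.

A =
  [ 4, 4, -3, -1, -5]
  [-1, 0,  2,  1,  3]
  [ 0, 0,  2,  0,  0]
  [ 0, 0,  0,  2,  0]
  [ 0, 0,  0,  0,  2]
J_3(2) ⊕ J_1(2) ⊕ J_1(2)

The characteristic polynomial is
  det(x·I − A) = x^5 - 10*x^4 + 40*x^3 - 80*x^2 + 80*x - 32 = (x - 2)^5

Eigenvalues and multiplicities (the geometric multiplicity of λ is n − rank(A − λI), which equals the number of Jordan blocks for λ):
  λ = 2: algebraic multiplicity = 5, geometric multiplicity = 3

Determining the block sizes for each eigenvalue:
  λ = 2: with am = 5 and gm = 3, the partition is not yet determined (e.g. several partitions of 5 into 3 parts exist). Let N = A − (2)·I. Computing rank(N^1) = 2, rank(N^2) = 1, rank(N^3) = 0; the number of blocks of size ≥ j is rank(N^{j−1}) − rank(N^j), giving [3, 1, 1]. So we have 1 block(s) of size 3, 2 block(s) of size 1 → block sizes [3, 1, 1]

Assembling the blocks gives a Jordan form
J =
  [2, 1, 0, 0, 0]
  [0, 2, 1, 0, 0]
  [0, 0, 2, 0, 0]
  [0, 0, 0, 2, 0]
  [0, 0, 0, 0, 2]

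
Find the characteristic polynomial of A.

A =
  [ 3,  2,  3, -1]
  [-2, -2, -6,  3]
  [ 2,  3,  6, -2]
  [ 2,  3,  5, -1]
x^4 - 6*x^3 + 12*x^2 - 10*x + 3

Expanding det(x·I − A) (e.g. by cofactor expansion or by noting that A is similar to its Jordan form J, which has the same characteristic polynomial as A) gives
  χ_A(x) = x^4 - 6*x^3 + 12*x^2 - 10*x + 3
which factors as (x - 3)*(x - 1)^3. The eigenvalues (with algebraic multiplicities) are λ = 1 with multiplicity 3, λ = 3 with multiplicity 1.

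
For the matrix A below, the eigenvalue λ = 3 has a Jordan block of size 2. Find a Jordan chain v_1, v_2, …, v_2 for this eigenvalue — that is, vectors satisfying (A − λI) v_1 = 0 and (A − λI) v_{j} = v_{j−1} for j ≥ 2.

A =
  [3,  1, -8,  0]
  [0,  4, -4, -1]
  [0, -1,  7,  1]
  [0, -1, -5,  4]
A Jordan chain for λ = 3 of length 2:
v_1 = (1, 0, 0, 0)ᵀ
v_2 = (0, 1, 0, 1)ᵀ

Let N = A − (3)·I. We want v_2 with N^2 v_2 = 0 but N^1 v_2 ≠ 0; then v_{j-1} := N · v_j for j = 2, …, 2.

Pick v_2 = (0, 1, 0, 1)ᵀ.
Then v_1 = N · v_2 = (1, 0, 0, 0)ᵀ.

Sanity check: (A − (3)·I) v_1 = (0, 0, 0, 0)ᵀ = 0. ✓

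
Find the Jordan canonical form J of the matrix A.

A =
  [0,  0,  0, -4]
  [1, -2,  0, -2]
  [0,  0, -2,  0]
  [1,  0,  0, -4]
J_2(-2) ⊕ J_1(-2) ⊕ J_1(-2)

The characteristic polynomial is
  det(x·I − A) = x^4 + 8*x^3 + 24*x^2 + 32*x + 16 = (x + 2)^4

Eigenvalues and multiplicities (the geometric multiplicity of λ is n − rank(A − λI), which equals the number of Jordan blocks for λ):
  λ = -2: algebraic multiplicity = 4, geometric multiplicity = 3

Determining the block sizes for each eigenvalue:
  λ = -2: 3 blocks summing to 4 forces exactly one block of size 2 and the rest size 1 → block sizes [2, 1, 1]

Assembling the blocks gives a Jordan form
J =
  [-2,  1,  0,  0]
  [ 0, -2,  0,  0]
  [ 0,  0, -2,  0]
  [ 0,  0,  0, -2]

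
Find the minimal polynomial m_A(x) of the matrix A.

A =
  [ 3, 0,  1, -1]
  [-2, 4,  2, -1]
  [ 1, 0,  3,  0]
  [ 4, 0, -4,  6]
x^3 - 12*x^2 + 48*x - 64

The characteristic polynomial is χ_A(x) = (x - 4)^4, so the eigenvalues are known. The minimal polynomial is
  m_A(x) = Π_λ (x − λ)^{k_λ}
where k_λ is the size of the *largest* Jordan block for λ (equivalently, the smallest k with (A − λI)^k v = 0 for every generalised eigenvector v of λ).

  λ = 4: largest Jordan block has size 3, contributing (x − 4)^3

So m_A(x) = (x - 4)^3 = x^3 - 12*x^2 + 48*x - 64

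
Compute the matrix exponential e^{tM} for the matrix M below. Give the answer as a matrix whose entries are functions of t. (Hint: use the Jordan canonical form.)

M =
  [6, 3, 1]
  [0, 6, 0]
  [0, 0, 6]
e^{tM} =
  [exp(6*t), 3*t*exp(6*t), t*exp(6*t)]
  [0, exp(6*t), 0]
  [0, 0, exp(6*t)]

Strategy: write M = P · J · P⁻¹ where J is a Jordan canonical form, so e^{tM} = P · e^{tJ} · P⁻¹, and e^{tJ} can be computed block-by-block.

M has Jordan form
J =
  [6, 1, 0]
  [0, 6, 0]
  [0, 0, 6]
(up to reordering of blocks).

Per-block formulas:
  For a 2×2 Jordan block J_2(6): exp(t · J_2(6)) = e^(6t)·(I + t·N), where N is the 2×2 nilpotent shift.
  For a 1×1 block at λ = 6: exp(t · [6]) = [e^(6t)].

After assembling e^{tJ} and conjugating by P, we get:

e^{tM} =
  [exp(6*t), 3*t*exp(6*t), t*exp(6*t)]
  [0, exp(6*t), 0]
  [0, 0, exp(6*t)]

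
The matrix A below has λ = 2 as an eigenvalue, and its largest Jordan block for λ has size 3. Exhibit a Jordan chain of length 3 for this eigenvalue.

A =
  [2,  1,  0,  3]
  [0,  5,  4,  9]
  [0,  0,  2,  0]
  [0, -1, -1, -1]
A Jordan chain for λ = 2 of length 3:
v_1 = (1, 3, 0, -1)ᵀ
v_2 = (0, 4, 0, -1)ᵀ
v_3 = (0, 0, 1, 0)ᵀ

Let N = A − (2)·I. We want v_3 with N^3 v_3 = 0 but N^2 v_3 ≠ 0; then v_{j-1} := N · v_j for j = 3, …, 2.

Pick v_3 = (0, 0, 1, 0)ᵀ.
Then v_2 = N · v_3 = (0, 4, 0, -1)ᵀ.
Then v_1 = N · v_2 = (1, 3, 0, -1)ᵀ.

Sanity check: (A − (2)·I) v_1 = (0, 0, 0, 0)ᵀ = 0. ✓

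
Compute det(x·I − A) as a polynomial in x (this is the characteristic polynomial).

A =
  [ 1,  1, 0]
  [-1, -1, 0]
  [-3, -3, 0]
x^3

Expanding det(x·I − A) (e.g. by cofactor expansion or by noting that A is similar to its Jordan form J, which has the same characteristic polynomial as A) gives
  χ_A(x) = x^3
which factors as x^3. The eigenvalues (with algebraic multiplicities) are λ = 0 with multiplicity 3.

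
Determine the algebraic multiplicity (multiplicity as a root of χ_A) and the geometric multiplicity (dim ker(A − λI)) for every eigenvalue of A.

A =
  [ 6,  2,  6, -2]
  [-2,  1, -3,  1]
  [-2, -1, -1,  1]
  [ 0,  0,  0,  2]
λ = 2: alg = 4, geom = 3

Step 1 — factor the characteristic polynomial to read off the algebraic multiplicities:
  χ_A(x) = (x - 2)^4

Step 2 — compute geometric multiplicities via the rank-nullity identity g(λ) = n − rank(A − λI):
  rank(A − (2)·I) = 1, so dim ker(A − (2)·I) = n − 1 = 3

Summary:
  λ = 2: algebraic multiplicity = 4, geometric multiplicity = 3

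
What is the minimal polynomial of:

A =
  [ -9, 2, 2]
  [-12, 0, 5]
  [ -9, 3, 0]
x^3 + 9*x^2 + 27*x + 27

The characteristic polynomial is χ_A(x) = (x + 3)^3, so the eigenvalues are known. The minimal polynomial is
  m_A(x) = Π_λ (x − λ)^{k_λ}
where k_λ is the size of the *largest* Jordan block for λ (equivalently, the smallest k with (A − λI)^k v = 0 for every generalised eigenvector v of λ).

  λ = -3: largest Jordan block has size 3, contributing (x + 3)^3

So m_A(x) = (x + 3)^3 = x^3 + 9*x^2 + 27*x + 27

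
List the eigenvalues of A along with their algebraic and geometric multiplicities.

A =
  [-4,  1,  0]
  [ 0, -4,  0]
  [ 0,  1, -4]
λ = -4: alg = 3, geom = 2

Step 1 — factor the characteristic polynomial to read off the algebraic multiplicities:
  χ_A(x) = (x + 4)^3

Step 2 — compute geometric multiplicities via the rank-nullity identity g(λ) = n − rank(A − λI):
  rank(A − (-4)·I) = 1, so dim ker(A − (-4)·I) = n − 1 = 2

Summary:
  λ = -4: algebraic multiplicity = 3, geometric multiplicity = 2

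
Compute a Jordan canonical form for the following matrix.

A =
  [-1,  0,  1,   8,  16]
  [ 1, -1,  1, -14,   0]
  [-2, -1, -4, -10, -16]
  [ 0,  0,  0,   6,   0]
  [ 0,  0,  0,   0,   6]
J_3(-2) ⊕ J_1(6) ⊕ J_1(6)

The characteristic polynomial is
  det(x·I − A) = x^5 - 6*x^4 - 24*x^3 + 80*x^2 + 336*x + 288 = (x - 6)^2*(x + 2)^3

Eigenvalues and multiplicities (the geometric multiplicity of λ is n − rank(A − λI), which equals the number of Jordan blocks for λ):
  λ = -2: algebraic multiplicity = 3, geometric multiplicity = 1
  λ = 6: algebraic multiplicity = 2, geometric multiplicity = 2

Determining the block sizes for each eigenvalue:
  λ = -2: one block (gm = 1), so the single block has size am = 3 → block sizes [3]
  λ = 6: gm = am = 2, so every block has size 1 → block sizes [1, 1]

Assembling the blocks gives a Jordan form
J =
  [-2,  1,  0, 0, 0]
  [ 0, -2,  1, 0, 0]
  [ 0,  0, -2, 0, 0]
  [ 0,  0,  0, 6, 0]
  [ 0,  0,  0, 0, 6]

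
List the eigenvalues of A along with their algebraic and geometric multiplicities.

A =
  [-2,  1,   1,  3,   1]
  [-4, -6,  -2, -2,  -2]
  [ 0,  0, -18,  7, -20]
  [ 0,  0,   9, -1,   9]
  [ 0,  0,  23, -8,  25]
λ = -4: alg = 2, geom = 1; λ = 2: alg = 3, geom = 1

Step 1 — factor the characteristic polynomial to read off the algebraic multiplicities:
  χ_A(x) = (x - 2)^3*(x + 4)^2

Step 2 — compute geometric multiplicities via the rank-nullity identity g(λ) = n − rank(A − λI):
  rank(A − (-4)·I) = 4, so dim ker(A − (-4)·I) = n − 4 = 1
  rank(A − (2)·I) = 4, so dim ker(A − (2)·I) = n − 4 = 1

Summary:
  λ = -4: algebraic multiplicity = 2, geometric multiplicity = 1
  λ = 2: algebraic multiplicity = 3, geometric multiplicity = 1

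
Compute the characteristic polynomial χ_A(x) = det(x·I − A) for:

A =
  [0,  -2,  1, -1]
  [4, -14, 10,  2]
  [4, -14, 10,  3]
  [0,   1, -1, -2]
x^4 + 6*x^3 + 13*x^2 + 12*x + 4

Expanding det(x·I − A) (e.g. by cofactor expansion or by noting that A is similar to its Jordan form J, which has the same characteristic polynomial as A) gives
  χ_A(x) = x^4 + 6*x^3 + 13*x^2 + 12*x + 4
which factors as (x + 1)^2*(x + 2)^2. The eigenvalues (with algebraic multiplicities) are λ = -2 with multiplicity 2, λ = -1 with multiplicity 2.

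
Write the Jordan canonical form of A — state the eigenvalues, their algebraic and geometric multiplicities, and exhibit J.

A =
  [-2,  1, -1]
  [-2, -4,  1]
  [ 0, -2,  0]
J_3(-2)

The characteristic polynomial is
  det(x·I − A) = x^3 + 6*x^2 + 12*x + 8 = (x + 2)^3

Eigenvalues and multiplicities (the geometric multiplicity of λ is n − rank(A − λI), which equals the number of Jordan blocks for λ):
  λ = -2: algebraic multiplicity = 3, geometric multiplicity = 1

Determining the block sizes for each eigenvalue:
  λ = -2: one block (gm = 1), so the single block has size am = 3 → block sizes [3]

Assembling the blocks gives a Jordan form
J =
  [-2,  1,  0]
  [ 0, -2,  1]
  [ 0,  0, -2]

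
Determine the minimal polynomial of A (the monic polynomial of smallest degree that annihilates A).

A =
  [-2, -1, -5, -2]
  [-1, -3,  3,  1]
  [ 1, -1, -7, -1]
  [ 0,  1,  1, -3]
x^4 + 15*x^3 + 84*x^2 + 208*x + 192

The characteristic polynomial is χ_A(x) = (x + 3)*(x + 4)^3, so the eigenvalues are known. The minimal polynomial is
  m_A(x) = Π_λ (x − λ)^{k_λ}
where k_λ is the size of the *largest* Jordan block for λ (equivalently, the smallest k with (A − λI)^k v = 0 for every generalised eigenvector v of λ).

  λ = -4: largest Jordan block has size 3, contributing (x + 4)^3
  λ = -3: largest Jordan block has size 1, contributing (x + 3)

So m_A(x) = (x + 3)*(x + 4)^3 = x^4 + 15*x^3 + 84*x^2 + 208*x + 192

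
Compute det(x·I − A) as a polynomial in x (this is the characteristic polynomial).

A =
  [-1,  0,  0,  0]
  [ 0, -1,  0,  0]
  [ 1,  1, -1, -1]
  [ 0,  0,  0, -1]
x^4 + 4*x^3 + 6*x^2 + 4*x + 1

Expanding det(x·I − A) (e.g. by cofactor expansion or by noting that A is similar to its Jordan form J, which has the same characteristic polynomial as A) gives
  χ_A(x) = x^4 + 4*x^3 + 6*x^2 + 4*x + 1
which factors as (x + 1)^4. The eigenvalues (with algebraic multiplicities) are λ = -1 with multiplicity 4.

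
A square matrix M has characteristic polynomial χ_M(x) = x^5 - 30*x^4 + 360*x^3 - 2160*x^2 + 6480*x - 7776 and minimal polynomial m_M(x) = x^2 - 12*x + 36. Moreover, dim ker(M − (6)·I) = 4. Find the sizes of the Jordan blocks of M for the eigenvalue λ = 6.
Block sizes for λ = 6: [2, 1, 1, 1]

Step 1 — from the characteristic polynomial, algebraic multiplicity of λ = 6 is 5. From dim ker(M − (6)·I) = 4, there are exactly 4 Jordan blocks for λ = 6.
Step 2 — from the minimal polynomial, the factor (x − 6)^2 tells us the largest block for λ = 6 has size 2.
Step 3 — with total size 5, 4 blocks, and largest block 2, the block sizes (in nonincreasing order) are [2, 1, 1, 1].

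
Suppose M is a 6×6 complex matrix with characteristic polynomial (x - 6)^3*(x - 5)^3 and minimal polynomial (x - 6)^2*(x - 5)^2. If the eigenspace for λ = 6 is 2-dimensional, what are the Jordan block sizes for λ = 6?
Block sizes for λ = 6: [2, 1]

Step 1 — from the characteristic polynomial, algebraic multiplicity of λ = 6 is 3. From dim ker(M − (6)·I) = 2, there are exactly 2 Jordan blocks for λ = 6.
Step 2 — from the minimal polynomial, the factor (x − 6)^2 tells us the largest block for λ = 6 has size 2.
Step 3 — with total size 3, 2 blocks, and largest block 2, the block sizes (in nonincreasing order) are [2, 1].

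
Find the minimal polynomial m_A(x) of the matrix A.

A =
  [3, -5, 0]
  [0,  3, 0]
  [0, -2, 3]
x^2 - 6*x + 9

The characteristic polynomial is χ_A(x) = (x - 3)^3, so the eigenvalues are known. The minimal polynomial is
  m_A(x) = Π_λ (x − λ)^{k_λ}
where k_λ is the size of the *largest* Jordan block for λ (equivalently, the smallest k with (A − λI)^k v = 0 for every generalised eigenvector v of λ).

  λ = 3: largest Jordan block has size 2, contributing (x − 3)^2

So m_A(x) = (x - 3)^2 = x^2 - 6*x + 9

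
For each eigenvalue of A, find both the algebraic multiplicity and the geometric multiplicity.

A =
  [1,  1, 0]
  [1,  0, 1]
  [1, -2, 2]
λ = 1: alg = 3, geom = 1

Step 1 — factor the characteristic polynomial to read off the algebraic multiplicities:
  χ_A(x) = (x - 1)^3

Step 2 — compute geometric multiplicities via the rank-nullity identity g(λ) = n − rank(A − λI):
  rank(A − (1)·I) = 2, so dim ker(A − (1)·I) = n − 2 = 1

Summary:
  λ = 1: algebraic multiplicity = 3, geometric multiplicity = 1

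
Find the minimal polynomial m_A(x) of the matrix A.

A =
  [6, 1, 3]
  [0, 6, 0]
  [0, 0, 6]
x^2 - 12*x + 36

The characteristic polynomial is χ_A(x) = (x - 6)^3, so the eigenvalues are known. The minimal polynomial is
  m_A(x) = Π_λ (x − λ)^{k_λ}
where k_λ is the size of the *largest* Jordan block for λ (equivalently, the smallest k with (A − λI)^k v = 0 for every generalised eigenvector v of λ).

  λ = 6: largest Jordan block has size 2, contributing (x − 6)^2

So m_A(x) = (x - 6)^2 = x^2 - 12*x + 36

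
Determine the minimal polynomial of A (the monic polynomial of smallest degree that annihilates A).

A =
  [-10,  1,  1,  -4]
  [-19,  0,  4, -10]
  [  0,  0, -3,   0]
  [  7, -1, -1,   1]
x^3 + 9*x^2 + 27*x + 27

The characteristic polynomial is χ_A(x) = (x + 3)^4, so the eigenvalues are known. The minimal polynomial is
  m_A(x) = Π_λ (x − λ)^{k_λ}
where k_λ is the size of the *largest* Jordan block for λ (equivalently, the smallest k with (A − λI)^k v = 0 for every generalised eigenvector v of λ).

  λ = -3: largest Jordan block has size 3, contributing (x + 3)^3

So m_A(x) = (x + 3)^3 = x^3 + 9*x^2 + 27*x + 27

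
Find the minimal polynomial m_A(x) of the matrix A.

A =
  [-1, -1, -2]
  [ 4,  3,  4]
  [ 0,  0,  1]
x^2 - 2*x + 1

The characteristic polynomial is χ_A(x) = (x - 1)^3, so the eigenvalues are known. The minimal polynomial is
  m_A(x) = Π_λ (x − λ)^{k_λ}
where k_λ is the size of the *largest* Jordan block for λ (equivalently, the smallest k with (A − λI)^k v = 0 for every generalised eigenvector v of λ).

  λ = 1: largest Jordan block has size 2, contributing (x − 1)^2

So m_A(x) = (x - 1)^2 = x^2 - 2*x + 1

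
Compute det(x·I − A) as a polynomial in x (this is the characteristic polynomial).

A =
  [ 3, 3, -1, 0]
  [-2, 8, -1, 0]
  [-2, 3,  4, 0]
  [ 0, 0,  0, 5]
x^4 - 20*x^3 + 150*x^2 - 500*x + 625

Expanding det(x·I − A) (e.g. by cofactor expansion or by noting that A is similar to its Jordan form J, which has the same characteristic polynomial as A) gives
  χ_A(x) = x^4 - 20*x^3 + 150*x^2 - 500*x + 625
which factors as (x - 5)^4. The eigenvalues (with algebraic multiplicities) are λ = 5 with multiplicity 4.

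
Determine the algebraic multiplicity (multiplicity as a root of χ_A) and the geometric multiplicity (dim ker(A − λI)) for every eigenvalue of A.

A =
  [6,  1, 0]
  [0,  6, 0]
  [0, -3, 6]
λ = 6: alg = 3, geom = 2

Step 1 — factor the characteristic polynomial to read off the algebraic multiplicities:
  χ_A(x) = (x - 6)^3

Step 2 — compute geometric multiplicities via the rank-nullity identity g(λ) = n − rank(A − λI):
  rank(A − (6)·I) = 1, so dim ker(A − (6)·I) = n − 1 = 2

Summary:
  λ = 6: algebraic multiplicity = 3, geometric multiplicity = 2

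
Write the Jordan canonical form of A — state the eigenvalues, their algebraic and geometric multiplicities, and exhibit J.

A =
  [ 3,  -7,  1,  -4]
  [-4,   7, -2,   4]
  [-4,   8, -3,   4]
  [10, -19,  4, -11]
J_2(-1) ⊕ J_2(-1)

The characteristic polynomial is
  det(x·I − A) = x^4 + 4*x^3 + 6*x^2 + 4*x + 1 = (x + 1)^4

Eigenvalues and multiplicities (the geometric multiplicity of λ is n − rank(A − λI), which equals the number of Jordan blocks for λ):
  λ = -1: algebraic multiplicity = 4, geometric multiplicity = 2

Determining the block sizes for each eigenvalue:
  λ = -1: with am = 4 and gm = 2, the partition is not yet determined (e.g. several partitions of 4 into 2 parts exist). Let N = A − (-1)·I. Computing rank(N^1) = 2, rank(N^2) = 0; the number of blocks of size ≥ j is rank(N^{j−1}) − rank(N^j), giving [2, 2]. So we have 2 block(s) of size 2 → block sizes [2, 2]

Assembling the blocks gives a Jordan form
J =
  [-1,  1,  0,  0]
  [ 0, -1,  0,  0]
  [ 0,  0, -1,  1]
  [ 0,  0,  0, -1]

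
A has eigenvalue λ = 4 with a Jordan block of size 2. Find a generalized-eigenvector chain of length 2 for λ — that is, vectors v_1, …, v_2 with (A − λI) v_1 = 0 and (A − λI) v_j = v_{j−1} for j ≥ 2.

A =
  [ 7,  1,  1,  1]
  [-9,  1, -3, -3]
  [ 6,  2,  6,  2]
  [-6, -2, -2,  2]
A Jordan chain for λ = 4 of length 2:
v_1 = (3, -9, 6, -6)ᵀ
v_2 = (1, 0, 0, 0)ᵀ

Let N = A − (4)·I. We want v_2 with N^2 v_2 = 0 but N^1 v_2 ≠ 0; then v_{j-1} := N · v_j for j = 2, …, 2.

Pick v_2 = (1, 0, 0, 0)ᵀ.
Then v_1 = N · v_2 = (3, -9, 6, -6)ᵀ.

Sanity check: (A − (4)·I) v_1 = (0, 0, 0, 0)ᵀ = 0. ✓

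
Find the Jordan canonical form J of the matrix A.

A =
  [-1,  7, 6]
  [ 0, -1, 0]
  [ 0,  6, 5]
J_2(-1) ⊕ J_1(5)

The characteristic polynomial is
  det(x·I − A) = x^3 - 3*x^2 - 9*x - 5 = (x - 5)*(x + 1)^2

Eigenvalues and multiplicities (the geometric multiplicity of λ is n − rank(A − λI), which equals the number of Jordan blocks for λ):
  λ = -1: algebraic multiplicity = 2, geometric multiplicity = 1
  λ = 5: algebraic multiplicity = 1, geometric multiplicity = 1

Determining the block sizes for each eigenvalue:
  λ = -1: one block (gm = 1), so the single block has size am = 2 → block sizes [2]
  λ = 5: one block (gm = 1), so the single block has size am = 1 → block sizes [1]

Assembling the blocks gives a Jordan form
J =
  [-1,  1, 0]
  [ 0, -1, 0]
  [ 0,  0, 5]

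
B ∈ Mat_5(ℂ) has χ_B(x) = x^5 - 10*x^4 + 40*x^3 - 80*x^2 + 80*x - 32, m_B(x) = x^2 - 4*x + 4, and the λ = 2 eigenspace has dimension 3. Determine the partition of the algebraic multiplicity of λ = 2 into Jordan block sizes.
Block sizes for λ = 2: [2, 2, 1]

Step 1 — from the characteristic polynomial, algebraic multiplicity of λ = 2 is 5. From dim ker(B − (2)·I) = 3, there are exactly 3 Jordan blocks for λ = 2.
Step 2 — from the minimal polynomial, the factor (x − 2)^2 tells us the largest block for λ = 2 has size 2.
Step 3 — with total size 5, 3 blocks, and largest block 2, the block sizes (in nonincreasing order) are [2, 2, 1].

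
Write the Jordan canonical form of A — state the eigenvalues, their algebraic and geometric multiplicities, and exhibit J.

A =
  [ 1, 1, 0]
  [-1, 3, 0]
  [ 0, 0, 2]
J_2(2) ⊕ J_1(2)

The characteristic polynomial is
  det(x·I − A) = x^3 - 6*x^2 + 12*x - 8 = (x - 2)^3

Eigenvalues and multiplicities (the geometric multiplicity of λ is n − rank(A − λI), which equals the number of Jordan blocks for λ):
  λ = 2: algebraic multiplicity = 3, geometric multiplicity = 2

Determining the block sizes for each eigenvalue:
  λ = 2: 2 blocks summing to 3 forces exactly one block of size 2 and the rest size 1 → block sizes [2, 1]

Assembling the blocks gives a Jordan form
J =
  [2, 1, 0]
  [0, 2, 0]
  [0, 0, 2]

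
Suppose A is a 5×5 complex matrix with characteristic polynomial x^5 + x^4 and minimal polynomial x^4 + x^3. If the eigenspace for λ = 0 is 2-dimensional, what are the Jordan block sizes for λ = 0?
Block sizes for λ = 0: [3, 1]

Step 1 — from the characteristic polynomial, algebraic multiplicity of λ = 0 is 4. From dim ker(A − (0)·I) = 2, there are exactly 2 Jordan blocks for λ = 0.
Step 2 — from the minimal polynomial, the factor (x − 0)^3 tells us the largest block for λ = 0 has size 3.
Step 3 — with total size 4, 2 blocks, and largest block 3, the block sizes (in nonincreasing order) are [3, 1].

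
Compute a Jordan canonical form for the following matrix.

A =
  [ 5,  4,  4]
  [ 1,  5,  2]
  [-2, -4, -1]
J_2(3) ⊕ J_1(3)

The characteristic polynomial is
  det(x·I − A) = x^3 - 9*x^2 + 27*x - 27 = (x - 3)^3

Eigenvalues and multiplicities (the geometric multiplicity of λ is n − rank(A − λI), which equals the number of Jordan blocks for λ):
  λ = 3: algebraic multiplicity = 3, geometric multiplicity = 2

Determining the block sizes for each eigenvalue:
  λ = 3: 2 blocks summing to 3 forces exactly one block of size 2 and the rest size 1 → block sizes [2, 1]

Assembling the blocks gives a Jordan form
J =
  [3, 1, 0]
  [0, 3, 0]
  [0, 0, 3]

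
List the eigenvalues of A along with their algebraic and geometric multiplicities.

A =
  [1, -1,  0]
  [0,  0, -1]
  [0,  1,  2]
λ = 1: alg = 3, geom = 1

Step 1 — factor the characteristic polynomial to read off the algebraic multiplicities:
  χ_A(x) = (x - 1)^3

Step 2 — compute geometric multiplicities via the rank-nullity identity g(λ) = n − rank(A − λI):
  rank(A − (1)·I) = 2, so dim ker(A − (1)·I) = n − 2 = 1

Summary:
  λ = 1: algebraic multiplicity = 3, geometric multiplicity = 1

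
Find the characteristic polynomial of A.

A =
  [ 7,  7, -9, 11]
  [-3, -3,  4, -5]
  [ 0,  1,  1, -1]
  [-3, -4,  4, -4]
x^4 - x^3 - 3*x^2 + 5*x - 2

Expanding det(x·I − A) (e.g. by cofactor expansion or by noting that A is similar to its Jordan form J, which has the same characteristic polynomial as A) gives
  χ_A(x) = x^4 - x^3 - 3*x^2 + 5*x - 2
which factors as (x - 1)^3*(x + 2). The eigenvalues (with algebraic multiplicities) are λ = -2 with multiplicity 1, λ = 1 with multiplicity 3.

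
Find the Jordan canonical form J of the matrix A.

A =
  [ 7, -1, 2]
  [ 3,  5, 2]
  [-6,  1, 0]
J_3(4)

The characteristic polynomial is
  det(x·I − A) = x^3 - 12*x^2 + 48*x - 64 = (x - 4)^3

Eigenvalues and multiplicities (the geometric multiplicity of λ is n − rank(A − λI), which equals the number of Jordan blocks for λ):
  λ = 4: algebraic multiplicity = 3, geometric multiplicity = 1

Determining the block sizes for each eigenvalue:
  λ = 4: one block (gm = 1), so the single block has size am = 3 → block sizes [3]

Assembling the blocks gives a Jordan form
J =
  [4, 1, 0]
  [0, 4, 1]
  [0, 0, 4]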